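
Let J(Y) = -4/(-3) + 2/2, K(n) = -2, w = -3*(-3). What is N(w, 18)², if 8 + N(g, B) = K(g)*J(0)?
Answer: 1444/9 ≈ 160.44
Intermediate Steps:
w = 9
J(Y) = 7/3 (J(Y) = -4*(-⅓) + 2*(½) = 4/3 + 1 = 7/3)
N(g, B) = -38/3 (N(g, B) = -8 - 2*7/3 = -8 - 14/3 = -38/3)
N(w, 18)² = (-38/3)² = 1444/9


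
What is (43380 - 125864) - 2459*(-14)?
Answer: -48058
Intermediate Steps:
(43380 - 125864) - 2459*(-14) = -82484 - 1*(-34426) = -82484 + 34426 = -48058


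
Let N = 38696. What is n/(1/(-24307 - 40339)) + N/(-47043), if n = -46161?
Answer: 140382145575562/47043 ≈ 2.9841e+9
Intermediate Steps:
n/(1/(-24307 - 40339)) + N/(-47043) = -46161/(1/(-24307 - 40339)) + 38696/(-47043) = -46161/(1/(-64646)) + 38696*(-1/47043) = -46161/(-1/64646) - 38696/47043 = -46161*(-64646) - 38696/47043 = 2984124006 - 38696/47043 = 140382145575562/47043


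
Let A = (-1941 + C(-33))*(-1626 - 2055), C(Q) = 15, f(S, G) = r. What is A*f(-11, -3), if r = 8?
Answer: 56716848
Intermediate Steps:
f(S, G) = 8
A = 7089606 (A = (-1941 + 15)*(-1626 - 2055) = -1926*(-3681) = 7089606)
A*f(-11, -3) = 7089606*8 = 56716848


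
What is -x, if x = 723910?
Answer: -723910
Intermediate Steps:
-x = -1*723910 = -723910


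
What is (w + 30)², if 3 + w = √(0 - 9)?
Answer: 720 + 162*I ≈ 720.0 + 162.0*I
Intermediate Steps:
w = -3 + 3*I (w = -3 + √(0 - 9) = -3 + √(-9) = -3 + 3*I ≈ -3.0 + 3.0*I)
(w + 30)² = ((-3 + 3*I) + 30)² = (27 + 3*I)²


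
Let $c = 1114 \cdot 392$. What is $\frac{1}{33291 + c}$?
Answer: $\frac{1}{469979} \approx 2.1278 \cdot 10^{-6}$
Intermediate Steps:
$c = 436688$
$\frac{1}{33291 + c} = \frac{1}{33291 + 436688} = \frac{1}{469979}$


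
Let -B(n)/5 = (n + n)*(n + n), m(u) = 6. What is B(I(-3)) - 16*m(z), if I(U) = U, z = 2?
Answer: -276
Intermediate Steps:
B(n) = -20*n² (B(n) = -5*(n + n)*(n + n) = -5*2*n*2*n = -20*n²)
B(I(-3)) - 16*m(z) = -20*(-3)² - 16*6 = -20*9 - 96 = -180 - 96 = -276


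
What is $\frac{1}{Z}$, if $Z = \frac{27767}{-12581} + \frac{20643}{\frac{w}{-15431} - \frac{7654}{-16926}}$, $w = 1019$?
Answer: $\frac{48805221680}{2608825936534963} \approx 1.8708 \cdot 10^{-5}$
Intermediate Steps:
$Z = \frac{2608825936534963}{48805221680}$ ($Z = \frac{27767}{-12581} + \frac{20643}{\frac{1019}{-15431} - \frac{7654}{-16926}} = 27767 \left(- \frac{1}{12581}\right) + \frac{20643}{1019 \left(- \frac{1}{15431}\right) - - \frac{3827}{8463}} = - \frac{27767}{12581} + \frac{20643}{- \frac{1019}{15431} + \frac{3827}{8463}} = - \frac{27767}{12581} + \frac{20643}{\frac{3879280}{10045581}} = - \frac{27767}{12581} + 20643 \cdot \frac{10045581}{3879280} = - \frac{27767}{12581} + \frac{207370928583}{3879280} = \frac{2608825936534963}{48805221680} \approx 53454.0$)
$\frac{1}{Z} = \frac{1}{\frac{2608825936534963}{48805221680}} = \frac{48805221680}{2608825936534963}$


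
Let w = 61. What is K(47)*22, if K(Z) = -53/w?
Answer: -1166/61 ≈ -19.115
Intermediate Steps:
K(Z) = -53/61
K(47)*22 = -53/61*22 = -1166/61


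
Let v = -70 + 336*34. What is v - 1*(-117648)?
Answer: 129002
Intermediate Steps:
v = 11354 (v = -70 + 11424 = 11354)
v - 1*(-117648) = 11354 - 1*(-117648) = 11354 + 117648 = 129002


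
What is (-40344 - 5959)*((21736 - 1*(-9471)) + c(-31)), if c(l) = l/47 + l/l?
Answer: -67914693735/47 ≈ -1.4450e+9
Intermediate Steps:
c(l) = 1 + l/47 (c(l) = l*(1/47) + 1 = l/47 + 1 = 1 + l/47)
(-40344 - 5959)*((21736 - 1*(-9471)) + c(-31)) = (-40344 - 5959)*((21736 - 1*(-9471)) + (1 + (1/47)*(-31))) = -46303*((21736 + 9471) + (1 - 31/47)) = -46303*(31207 + 16/47) = -46303*1466745/47 = -67914693735/47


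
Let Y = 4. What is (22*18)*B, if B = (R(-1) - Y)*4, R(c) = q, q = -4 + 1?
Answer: -11088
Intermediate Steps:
q = -3
R(c) = -3
B = -28 (B = (-3 - 1*4)*4 = (-3 - 4)*4 = -7*4 = -28)
(22*18)*B = (22*18)*(-28) = 396*(-28) = -11088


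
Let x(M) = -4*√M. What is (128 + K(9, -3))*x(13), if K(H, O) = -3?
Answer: -500*√13 ≈ -1802.8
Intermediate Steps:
(128 + K(9, -3))*x(13) = (128 - 3)*(-4*√13) = 125*(-4*√13) = -500*√13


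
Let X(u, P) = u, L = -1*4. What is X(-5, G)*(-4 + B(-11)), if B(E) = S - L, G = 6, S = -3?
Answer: 15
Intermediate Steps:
L = -4
B(E) = 1 (B(E) = -3 - 1*(-4) = -3 + 4 = 1)
X(-5, G)*(-4 + B(-11)) = -5*(-4 + 1) = -5*(-3) = 15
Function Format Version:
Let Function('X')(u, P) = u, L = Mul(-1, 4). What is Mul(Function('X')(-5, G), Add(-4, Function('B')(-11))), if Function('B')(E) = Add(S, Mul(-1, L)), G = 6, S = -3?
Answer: 15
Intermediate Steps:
L = -4
Function('B')(E) = 1 (Function('B')(E) = Add(-3, Mul(-1, -4)) = Add(-3, 4) = 1)
Mul(Function('X')(-5, G), Add(-4, Function('B')(-11))) = Mul(-5, Add(-4, 1)) = Mul(-5, -3) = 15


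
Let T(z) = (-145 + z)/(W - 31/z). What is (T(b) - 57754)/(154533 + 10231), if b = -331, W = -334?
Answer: -455927699/1300729398 ≈ -0.35052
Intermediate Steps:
T(z) = (-145 + z)/(-334 - 31/z)
(T(b) - 57754)/(154533 + 10231) = (-331*(145 - 1*(-331))/(31 + 334*(-331)) - 57754)/(154533 + 10231) = (-331*(145 + 331)/(31 - 110554) - 57754)/164764 = (-331*476/(-110523) - 57754)*(1/164764) = (-331*(-1/110523)*476 - 57754)*(1/164764) = (22508/15789 - 57754)*(1/164764) = -911855398/15789*1/164764 = -455927699/1300729398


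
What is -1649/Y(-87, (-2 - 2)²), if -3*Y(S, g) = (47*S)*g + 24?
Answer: -1649/21800 ≈ -0.075642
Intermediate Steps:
Y(S, g) = -8 - 47*S*g/3 (Y(S, g) = -((47*S)*g + 24)/3 = -(47*S*g + 24)/3 = -(24 + 47*S*g)/3 = -8 - 47*S*g/3)
-1649/Y(-87, (-2 - 2)²) = -1649/(-8 - 47/3*(-87)*(-2 - 2)²) = -1649/(-8 - 47/3*(-87)*(-4)²) = -1649/(-8 - 47/3*(-87)*16) = -1649/(-8 + 21808) = -1649/21800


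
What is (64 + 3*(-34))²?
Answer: 1444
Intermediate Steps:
(64 + 3*(-34))² = (64 - 102)² = (-38)² = 1444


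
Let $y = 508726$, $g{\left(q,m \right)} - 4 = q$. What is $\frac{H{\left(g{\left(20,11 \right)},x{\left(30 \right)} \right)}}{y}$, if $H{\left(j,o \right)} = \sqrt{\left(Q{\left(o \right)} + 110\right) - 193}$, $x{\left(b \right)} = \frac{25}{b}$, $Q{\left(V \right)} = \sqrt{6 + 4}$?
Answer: $\frac{\sqrt{-83 + \sqrt{10}}}{508726} \approx 1.7564 \cdot 10^{-5} i$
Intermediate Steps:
$Q{\left(V \right)} = \sqrt{10}$
$g{\left(q,m \right)} = 4 + q$
$H{\left(j,o \right)} = \sqrt{-83 + \sqrt{10}}$ ($H{\left(j,o \right)} = \sqrt{\left(\sqrt{10} + 110\right) - 193} = \sqrt{\left(110 + \sqrt{10}\right) - 193} = \sqrt{-83 + \sqrt{10}}$)
$\frac{H{\left(g{\left(20,11 \right)},x{\left(30 \right)} \right)}}{y} = \frac{\sqrt{-83 + \sqrt{10}}}{508726}$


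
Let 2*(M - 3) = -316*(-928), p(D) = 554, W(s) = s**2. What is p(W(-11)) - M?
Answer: -146073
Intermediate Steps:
M = 146627 (M = 3 + (-316*(-928))/2 = 3 + (1/2)*293248 = 3 + 146624 = 146627)
p(W(-11)) - M = 554 - 1*146627 = 554 - 146627 = -146073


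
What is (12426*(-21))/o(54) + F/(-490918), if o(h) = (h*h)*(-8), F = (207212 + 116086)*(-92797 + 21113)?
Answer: 15021148822259/318114864 ≈ 47219.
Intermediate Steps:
F = -23175293832 (F = 323298*(-71684) = -23175293832)
o(h) = -8*h² (o(h) = h²*(-8) = -8*h²)
(12426*(-21))/o(54) + F/(-490918) = (12426*(-21))/((-8*54²)) - 23175293832/(-490918) = -260946/((-8*2916)) - 23175293832*(-1/490918) = -260946/(-23328) + 11587646916/245459 = -260946*(-1/23328) + 11587646916/245459 = 14497/1296 + 11587646916/245459 = 15021148822259/318114864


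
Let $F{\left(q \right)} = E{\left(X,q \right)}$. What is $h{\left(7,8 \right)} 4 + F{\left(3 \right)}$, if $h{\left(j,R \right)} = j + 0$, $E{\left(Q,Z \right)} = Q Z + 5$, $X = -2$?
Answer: $27$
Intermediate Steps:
$E{\left(Q,Z \right)} = 5 + Q Z$
$h{\left(j,R \right)} = j$
$F{\left(q \right)} = 5 - 2 q$
$h{\left(7,8 \right)} 4 + F{\left(3 \right)} = 7 \cdot 4 + \left(5 - 6\right) = 28 + \left(5 - 6\right) = 28 - 1 = 27$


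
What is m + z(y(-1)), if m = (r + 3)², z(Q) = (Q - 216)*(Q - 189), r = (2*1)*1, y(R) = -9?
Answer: 44575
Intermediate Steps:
r = 2 (r = 2*1 = 2)
z(Q) = (-216 + Q)*(-189 + Q)
m = 25 (m = (2 + 3)² = 5² = 25)
m + z(y(-1)) = 25 + (40824 + (-9)² - 405*(-9)) = 25 + (40824 + 81 + 3645) = 25 + 44550 = 44575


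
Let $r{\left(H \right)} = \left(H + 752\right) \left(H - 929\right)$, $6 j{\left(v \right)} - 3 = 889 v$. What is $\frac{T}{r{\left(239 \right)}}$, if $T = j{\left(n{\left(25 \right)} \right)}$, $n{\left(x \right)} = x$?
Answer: $- \frac{5557}{1025685} \approx -0.0054178$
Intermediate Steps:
$j{\left(v \right)} = \frac{1}{2} + \frac{889 v}{6}$
$r{\left(H \right)} = \left(-929 + H\right) \left(752 + H\right)$ ($r{\left(H \right)} = \left(752 + H\right) \left(-929 + H\right) = \left(-929 + H\right) \left(752 + H\right)$)
$T = \frac{11114}{3}$ ($T = \frac{1}{2} + \frac{889}{6} \cdot 25 = \frac{1}{2} + \frac{22225}{6} = \frac{11114}{3} \approx 3704.7$)
$\frac{T}{r{\left(239 \right)}} = \frac{11114}{3 \left(-698608 + 239^{2} - 42303\right)} = \frac{11114}{3 \left(-698608 + 57121 - 42303\right)} = \frac{11114}{3 \left(-683790\right)} = \frac{11114}{3} \left(- \frac{1}{683790}\right) = - \frac{5557}{1025685}$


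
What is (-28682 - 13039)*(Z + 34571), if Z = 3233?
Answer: -1577220684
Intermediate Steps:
(-28682 - 13039)*(Z + 34571) = (-28682 - 13039)*(3233 + 34571) = -41721*37804 = -1577220684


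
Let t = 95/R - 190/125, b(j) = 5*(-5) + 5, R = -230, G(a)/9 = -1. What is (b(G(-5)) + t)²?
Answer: 636199729/1322500 ≈ 481.06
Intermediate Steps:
G(a) = -9 (G(a) = 9*(-1) = -9)
b(j) = -20 (b(j) = -25 + 5 = -20)
t = -2223/1150 (t = 95/(-230) - 190/125 = 95*(-1/230) - 190*1/125 = -19/46 - 38/25 = -2223/1150 ≈ -1.9330)
(b(G(-5)) + t)² = (-20 - 2223/1150)² = (-25223/1150)² = 636199729/1322500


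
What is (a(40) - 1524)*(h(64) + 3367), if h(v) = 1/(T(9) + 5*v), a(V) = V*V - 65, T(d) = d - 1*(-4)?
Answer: 12333332/333 ≈ 37037.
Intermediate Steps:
T(d) = 4 + d (T(d) = d + 4 = 4 + d)
a(V) = -65 + V² (a(V) = V² - 65 = -65 + V²)
h(v) = 1/(13 + 5*v) (h(v) = 1/((4 + 9) + 5*v) = 1/(13 + 5*v))
(a(40) - 1524)*(h(64) + 3367) = ((-65 + 40²) - 1524)*(1/(13 + 5*64) + 3367) = ((-65 + 1600) - 1524)*(1/(13 + 320) + 3367) = (1535 - 1524)*(1/333 + 3367) = 11*(1/333 + 3367) = 11*(1121212/333) = 12333332/333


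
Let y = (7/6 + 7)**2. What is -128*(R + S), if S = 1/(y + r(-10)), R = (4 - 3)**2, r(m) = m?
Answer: -265856/2041 ≈ -130.26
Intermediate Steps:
R = 1 (R = 1**2 = 1)
y = 2401/36 (y = (7*(1/6) + 7)**2 = (7/6 + 7)**2 = (49/6)**2 = 2401/36 ≈ 66.694)
S = 36/2041 (S = 1/(2401/36 - 10) = 1/(2041/36) = 36/2041 ≈ 0.017638)
-128*(R + S) = -128*(1 + 36/2041) = -128*2077/2041 = -265856/2041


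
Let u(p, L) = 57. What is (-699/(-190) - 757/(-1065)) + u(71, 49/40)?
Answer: 2484443/40470 ≈ 61.390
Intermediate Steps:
(-699/(-190) - 757/(-1065)) + u(71, 49/40) = (-699/(-190) - 757/(-1065)) + 57 = (-699*(-1/190) - 757*(-1/1065)) + 57 = (699/190 + 757/1065) + 57 = 177653/40470 + 57 = 2484443/40470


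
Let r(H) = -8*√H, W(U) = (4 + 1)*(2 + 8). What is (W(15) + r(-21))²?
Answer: 1156 - 800*I*√21 ≈ 1156.0 - 3666.1*I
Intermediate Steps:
W(U) = 50 (W(U) = 5*10 = 50)
(W(15) + r(-21))² = (50 - 8*I*√21)²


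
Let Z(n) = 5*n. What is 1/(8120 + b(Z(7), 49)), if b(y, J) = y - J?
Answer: 1/8106 ≈ 0.00012337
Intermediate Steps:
1/(8120 + b(Z(7), 49)) = 1/(8120 + (5*7 - 1*49)) = 1/(8120 + (35 - 49)) = 1/(8120 - 14) = 1/8106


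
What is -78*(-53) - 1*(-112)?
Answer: 4246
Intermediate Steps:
-78*(-53) - 1*(-112) = 4134 + 112 = 4246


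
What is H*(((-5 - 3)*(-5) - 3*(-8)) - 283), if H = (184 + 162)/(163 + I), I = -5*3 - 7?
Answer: -25258/47 ≈ -537.40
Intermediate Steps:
I = -22 (I = -15 - 7 = -22)
H = 346/141 (H = (184 + 162)/(163 - 22) = 346/141 ≈ 2.4539)
H*(((-5 - 3)*(-5) - 3*(-8)) - 283) = 346*(((-5 - 3)*(-5) - 3*(-8)) - 283)/141 = 346*((-8*(-5) + 24) - 283)/141 = 346*((40 + 24) - 283)/141 = 346*(64 - 283)/141 = (346/141)*(-219) = -25258/47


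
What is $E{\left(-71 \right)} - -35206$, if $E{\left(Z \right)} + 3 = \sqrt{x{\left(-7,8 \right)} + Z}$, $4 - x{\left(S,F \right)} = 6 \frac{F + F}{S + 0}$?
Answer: $35203 + \frac{i \sqrt{2611}}{7} \approx 35203.0 + 7.2997 i$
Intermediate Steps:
$x{\left(S,F \right)} = 4 - \frac{12 F}{S}$ ($x{\left(S,F \right)} = 4 - 6 \frac{F + F}{S + 0} = 4 - 6 \frac{2 F}{S} = 4 - \frac{12 F}{S}$)
$E{\left(Z \right)} = -3 + \sqrt{\frac{124}{7} + Z}$ ($E{\left(Z \right)} = -3 + \sqrt{\left(4 - \frac{96}{-7}\right) + Z} = -3 + \sqrt{\left(4 - 96 \left(- \frac{1}{7}\right)\right) + Z} = -3 + \sqrt{\left(4 + \frac{96}{7}\right) + Z} = -3 + \sqrt{\frac{124}{7} + Z}$)
$E{\left(-71 \right)} - -35206 = \left(-3 + \frac{\sqrt{868 + 49 \left(-71\right)}}{7}\right) - -35206 = \left(-3 + \frac{\sqrt{868 - 3479}}{7}\right) + 35206 = \left(-3 + \frac{\sqrt{-2611}}{7}\right) + 35206 = \left(-3 + \frac{i \sqrt{2611}}{7}\right) + 35206 = 35203 + \frac{i \sqrt{2611}}{7}$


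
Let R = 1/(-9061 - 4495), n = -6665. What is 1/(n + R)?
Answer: -13556/90350741 ≈ -0.00015004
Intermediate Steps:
R = -1/13556 (R = 1/(-13556) = -1/13556 ≈ -7.3768e-5)
1/(n + R) = 1/(-6665 - 1/13556) = 1/(-90350741/13556) = -13556/90350741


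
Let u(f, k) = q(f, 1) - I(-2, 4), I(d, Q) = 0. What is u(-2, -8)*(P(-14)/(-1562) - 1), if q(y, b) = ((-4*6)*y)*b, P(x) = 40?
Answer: -38448/781 ≈ -49.229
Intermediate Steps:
q(y, b) = -24*b*y (q(y, b) = (-24*y)*b = -24*b*y)
u(f, k) = -24*f (u(f, k) = -24*1*f - 1*0 = -24*f + 0 = -24*f)
u(-2, -8)*(P(-14)/(-1562) - 1) = (-24*(-2))*(40/(-1562) - 1) = 48*(40*(-1/1562) - 1) = 48*(-20/781 - 1) = 48*(-801/781) = -38448/781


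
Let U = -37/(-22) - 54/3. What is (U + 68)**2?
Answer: 1292769/484 ≈ 2671.0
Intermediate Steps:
U = -359/22 (U = -37*(-1/22) - 54*1/3 = 37/22 - 18 = -359/22 ≈ -16.318)
(U + 68)**2 = (-359/22 + 68)**2 = (1137/22)**2 = 1292769/484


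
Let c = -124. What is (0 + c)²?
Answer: 15376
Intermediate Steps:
(0 + c)² = (0 - 124)² = (-124)² = 15376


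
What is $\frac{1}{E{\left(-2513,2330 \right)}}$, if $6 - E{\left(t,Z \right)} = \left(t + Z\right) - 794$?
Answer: $\frac{1}{983} \approx 0.0010173$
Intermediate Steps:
$E{\left(t,Z \right)} = 800 - Z - t$ ($E{\left(t,Z \right)} = 6 - \left(\left(t + Z\right) - 794\right) = 6 - \left(\left(Z + t\right) - 794\right) = 6 - \left(-794 + Z + t\right) = 800 - Z - t$)
$\frac{1}{E{\left(-2513,2330 \right)}} = \frac{1}{800 - 2330 - -2513} = \frac{1}{800 - 2330 + 2513} = \frac{1}{983}$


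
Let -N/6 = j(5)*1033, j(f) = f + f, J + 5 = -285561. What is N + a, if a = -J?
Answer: 223586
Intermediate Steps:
J = -285566 (J = -5 - 285561 = -285566)
a = 285566 (a = -1*(-285566) = 285566)
j(f) = 2*f
N = -61980 (N = -6*2*5*1033 = -60*1033 = -6*10330 = -61980)
N + a = -61980 + 285566 = 223586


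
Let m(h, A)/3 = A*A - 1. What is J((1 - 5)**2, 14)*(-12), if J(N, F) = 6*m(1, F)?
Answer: -42120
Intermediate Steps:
m(h, A) = -3 + 3*A**2 (m(h, A) = 3*(A*A - 1) = 3*(A**2 - 1) = 3*(-1 + A**2) = -3 + 3*A**2)
J(N, F) = -18 + 18*F**2 (J(N, F) = 6*(-3 + 3*F**2) = -18 + 18*F**2)
J((1 - 5)**2, 14)*(-12) = (-18 + 18*14**2)*(-12) = (-18 + 18*196)*(-12) = (-18 + 3528)*(-12) = 3510*(-12) = -42120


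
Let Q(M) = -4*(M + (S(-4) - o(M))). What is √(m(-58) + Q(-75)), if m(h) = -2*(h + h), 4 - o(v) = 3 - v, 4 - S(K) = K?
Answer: 2*√51 ≈ 14.283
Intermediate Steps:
S(K) = 4 - K
o(v) = 1 + v (o(v) = 4 - (3 - v) = 4 + (-3 + v) = 1 + v)
Q(M) = -28 (Q(M) = -4*(M + ((4 - 1*(-4)) - (1 + M))) = -4*(M + ((4 + 4) + (-1 - M))) = -4*(M + (8 + (-1 - M))) = -4*(M + (7 - M)) = -4*7 = -28)
m(h) = -4*h
√(m(-58) + Q(-75)) = √(-4*(-58) - 28) = √(232 - 28) = √204 = 2*√51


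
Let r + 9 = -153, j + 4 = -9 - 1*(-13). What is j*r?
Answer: 0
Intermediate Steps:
j = 0 (j = -4 + (-9 - 1*(-13)) = -4 + (-9 + 13) = -4 + 4 = 0)
r = -162 (r = -9 - 153 = -162)
j*r = 0*(-162) = 0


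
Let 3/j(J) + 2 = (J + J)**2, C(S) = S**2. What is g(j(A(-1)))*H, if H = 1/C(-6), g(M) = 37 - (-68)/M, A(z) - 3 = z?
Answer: 1063/108 ≈ 9.8426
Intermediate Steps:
A(z) = 3 + z
j(J) = 3/(-2 + 4*J**2) (j(J) = 3/(-2 + (J + J)**2) = 3/(-2 + (2*J)**2) = 3/(-2 + 4*J**2))
g(M) = 37 + 68/M
H = 1/36 (H = 1/((-6)**2) = 1/36 ≈ 0.027778)
g(j(A(-1)))*H = (37 + 68/((3/(2*(-1 + 2*(3 - 1)**2)))))*(1/36) = (37 + 68/((3/(2*(-1 + 2*2**2)))))*(1/36) = (37 + 68/((3/(2*(-1 + 2*4)))))*(1/36) = (37 + 68/((3/(2*(-1 + 8)))))*(1/36) = (37 + 68/(((3/2)/7)))*(1/36) = (37 + 68/(((3/2)*(1/7))))*(1/36) = (37 + 68/(3/14))*(1/36) = (37 + 68*(14/3))*(1/36) = (37 + 952/3)*(1/36) = (1063/3)*(1/36) = 1063/108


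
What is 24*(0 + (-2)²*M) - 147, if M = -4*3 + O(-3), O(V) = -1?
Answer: -1395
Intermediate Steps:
M = -13 (M = -4*3 - 1 = -12 - 1 = -13)
24*(0 + (-2)²*M) - 147 = 24*(0 + (-2)²*(-13)) - 147 = 24*(0 + 4*(-13)) - 147 = 24*(0 - 52) - 147 = 24*(-52) - 147 = -1248 - 147 = -1395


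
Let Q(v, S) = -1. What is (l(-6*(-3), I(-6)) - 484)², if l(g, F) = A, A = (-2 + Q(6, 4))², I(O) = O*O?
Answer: 225625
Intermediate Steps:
I(O) = O²
A = 9 (A = (-2 - 1)² = (-3)² = 9)
l(g, F) = 9
(l(-6*(-3), I(-6)) - 484)² = (9 - 484)² = (-475)² = 225625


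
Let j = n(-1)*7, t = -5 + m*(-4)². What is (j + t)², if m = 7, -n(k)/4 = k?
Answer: 18225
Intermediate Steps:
n(k) = -4*k
t = 107 (t = -5 + 7*(-4)² = -5 + 7*16 = -5 + 112 = 107)
j = 28 (j = -4*(-1)*7 = 4*7 = 28)
(j + t)² = (28 + 107)² = 135² = 18225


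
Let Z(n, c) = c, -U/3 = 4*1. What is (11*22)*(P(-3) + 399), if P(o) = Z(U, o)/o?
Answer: 96800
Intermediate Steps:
U = -12 ≈ -12.000
P(o) = 1 (P(o) = o/o = 1)
(11*22)*(P(-3) + 399) = (11*22)*(1 + 399) = 242*400 = 96800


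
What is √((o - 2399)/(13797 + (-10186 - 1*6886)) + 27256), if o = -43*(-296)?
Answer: √11692152301/655 ≈ 165.08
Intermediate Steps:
o = 12728
√((o - 2399)/(13797 + (-10186 - 1*6886)) + 27256) = √((12728 - 2399)/(13797 + (-10186 - 1*6886)) + 27256) = √(10329/(13797 + (-10186 - 6886)) + 27256) = √(10329/(13797 - 17072) + 27256) = √(10329/(-3275) + 27256) = √(10329*(-1/3275) + 27256) = √(-10329/3275 + 27256) = √(89253071/3275) = √11692152301/655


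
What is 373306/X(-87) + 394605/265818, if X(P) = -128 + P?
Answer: -33048871411/19050290 ≈ -1734.8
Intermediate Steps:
373306/X(-87) + 394605/265818 = 373306/(-128 - 87) + 394605/265818 = 373306/(-215) + 394605*(1/265818) = 373306*(-1/215) + 131535/88606 = -373306/215 + 131535/88606 = -33048871411/19050290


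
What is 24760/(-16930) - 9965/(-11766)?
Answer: -12261871/19919838 ≈ -0.61556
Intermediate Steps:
24760/(-16930) - 9965/(-11766) = 24760*(-1/16930) - 9965*(-1/11766) = -2476/1693 + 9965/11766 = -12261871/19919838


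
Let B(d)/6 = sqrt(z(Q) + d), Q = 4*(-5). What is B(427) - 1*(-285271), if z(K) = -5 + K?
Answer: 285271 + 6*sqrt(402) ≈ 2.8539e+5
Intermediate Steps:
Q = -20
B(d) = 6*sqrt(-25 + d) (B(d) = 6*sqrt((-5 - 20) + d) = 6*sqrt(-25 + d))
B(427) - 1*(-285271) = 6*sqrt(-25 + 427) - 1*(-285271) = 6*sqrt(402) + 285271 = 285271 + 6*sqrt(402)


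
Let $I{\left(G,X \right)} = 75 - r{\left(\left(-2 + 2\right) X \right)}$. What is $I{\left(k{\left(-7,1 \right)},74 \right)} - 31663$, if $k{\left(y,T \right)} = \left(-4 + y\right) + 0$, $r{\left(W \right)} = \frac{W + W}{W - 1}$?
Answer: $-31588$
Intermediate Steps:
$r{\left(W \right)} = \frac{2 W}{-1 + W}$
$k{\left(y,T \right)} = -4 + y$
$I{\left(G,X \right)} = 75$ ($I{\left(G,X \right)} = 75 - \frac{2 \left(-2 + 2\right) X}{-1 + \left(-2 + 2\right) X} = 75 - \frac{2 \cdot 0 X}{-1 + 0 X} = 75 - 2 \cdot 0 \frac{1}{-1 + 0} = 75 - 2 \cdot 0 \frac{1}{-1} = 75 - 2 \cdot 0 \left(-1\right) = 75 - 0 = 75 + 0 = 75$)
$I{\left(k{\left(-7,1 \right)},74 \right)} - 31663 = 75 - 31663 = -31588$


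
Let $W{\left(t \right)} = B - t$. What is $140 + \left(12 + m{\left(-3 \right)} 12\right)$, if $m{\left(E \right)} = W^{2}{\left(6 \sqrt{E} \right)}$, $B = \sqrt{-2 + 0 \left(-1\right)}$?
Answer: $-1168 + 144 \sqrt{6} \approx -815.27$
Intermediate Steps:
$B = i \sqrt{2}$ ($B = \sqrt{-2 + 0} = \sqrt{-2} = i \sqrt{2} \approx 1.4142 i$)
$W{\left(t \right)} = - t + i \sqrt{2}$ ($W{\left(t \right)} = i \sqrt{2} - t = - t + i \sqrt{2}$)
$m{\left(E \right)} = \left(- 6 \sqrt{E} + i \sqrt{2}\right)^{2}$
$140 + \left(12 + m{\left(-3 \right)} 12\right) = 140 + \left(12 + \left(6 \sqrt{-3} - i \sqrt{2}\right)^{2} \cdot 12\right) = 140 + \left(12 + \left(6 i \sqrt{3} - i \sqrt{2}\right)^{2} \cdot 12\right) = 140 + \left(12 + \left(- i \sqrt{2} + 6 i \sqrt{3}\right)^{2} \cdot 12\right) = 140 + \left(12 + 12 \left(- i \sqrt{2} + 6 i \sqrt{3}\right)^{2}\right) = 152 + 12 \left(- i \sqrt{2} + 6 i \sqrt{3}\right)^{2}$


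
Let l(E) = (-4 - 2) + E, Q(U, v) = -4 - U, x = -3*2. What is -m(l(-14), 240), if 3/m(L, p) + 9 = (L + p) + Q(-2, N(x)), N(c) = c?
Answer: -3/209 ≈ -0.014354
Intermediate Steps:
x = -6
l(E) = -6 + E
m(L, p) = 3/(-11 + L + p) (m(L, p) = 3/(-9 + ((L + p) + (-4 - 1*(-2)))) = 3/(-9 + ((L + p) + (-4 + 2))) = 3/(-9 + ((L + p) - 2)) = 3/(-9 + (-2 + L + p)) = 3/(-11 + L + p))
-m(l(-14), 240) = -3/(-11 + (-6 - 14) + 240) = -3/(-11 - 20 + 240) = -3/209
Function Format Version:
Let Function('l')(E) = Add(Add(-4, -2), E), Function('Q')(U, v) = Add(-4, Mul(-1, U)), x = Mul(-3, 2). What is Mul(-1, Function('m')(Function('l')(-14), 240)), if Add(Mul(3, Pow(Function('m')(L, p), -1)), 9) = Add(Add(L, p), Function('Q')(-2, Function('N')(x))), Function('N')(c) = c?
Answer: Rational(-3, 209) ≈ -0.014354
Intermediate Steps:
x = -6
Function('l')(E) = Add(-6, E)
Function('m')(L, p) = Mul(3, Pow(Add(-11, L, p), -1)) (Function('m')(L, p) = Mul(3, Pow(Add(-9, Add(Add(L, p), Add(-4, Mul(-1, -2)))), -1)) = Mul(3, Pow(Add(-9, Add(Add(L, p), Add(-4, 2))), -1)) = Mul(3, Pow(Add(-9, Add(Add(L, p), -2)), -1)) = Mul(3, Pow(Add(-9, Add(-2, L, p)), -1)) = Mul(3, Pow(Add(-11, L, p), -1)))
Mul(-1, Function('m')(Function('l')(-14), 240)) = Mul(-1, Mul(3, Pow(Add(-11, Add(-6, -14), 240), -1))) = Mul(-1, Mul(3, Pow(Add(-11, -20, 240), -1))) = Mul(-1, Mul(3, Pow(209, -1))) = Mul(-1, Mul(3, Rational(1, 209))) = Mul(-1, Rational(3, 209)) = Rational(-3, 209)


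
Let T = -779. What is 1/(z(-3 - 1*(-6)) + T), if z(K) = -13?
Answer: -1/792 ≈ -0.0012626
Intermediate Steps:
1/(z(-3 - 1*(-6)) + T) = 1/(-13 - 779) = 1/(-792) = -1/792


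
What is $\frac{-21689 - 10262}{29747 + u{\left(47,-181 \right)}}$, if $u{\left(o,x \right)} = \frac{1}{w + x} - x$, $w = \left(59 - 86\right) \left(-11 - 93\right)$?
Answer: $- \frac{83935277}{78620857} \approx -1.0676$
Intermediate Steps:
$w = 2808$ ($w = \left(-27\right) \left(-104\right) = 2808$)
$u{\left(o,x \right)} = \frac{1}{2808 + x} - x$
$\frac{-21689 - 10262}{29747 + u{\left(47,-181 \right)}} = \frac{-21689 - 10262}{29747 + \frac{1 - \left(-181\right)^{2} - -508248}{2808 - 181}} = \frac{-21689 - 10262}{29747 + \frac{1 - 32761 + 508248}{2627}} = - \frac{31951}{29747 + \frac{1 - 32761 + 508248}{2627}} = - \frac{31951}{29747 + \frac{1}{2627} \cdot 475488} = - \frac{31951}{29747 + \frac{475488}{2627}} = - \frac{31951}{\frac{78620857}{2627}} = \left(-31951\right) \frac{2627}{78620857} = - \frac{83935277}{78620857}$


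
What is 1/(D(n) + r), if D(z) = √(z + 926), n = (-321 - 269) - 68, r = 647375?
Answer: 647375/419094390357 - 2*√67/419094390357 ≈ 1.5447e-6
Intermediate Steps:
n = -658 (n = -590 - 68 = -658)
D(z) = √(926 + z)
1/(D(n) + r) = 1/(√(926 - 658) + 647375) = 1/(√268 + 647375) = 1/(2*√67 + 647375) = 1/(647375 + 2*√67)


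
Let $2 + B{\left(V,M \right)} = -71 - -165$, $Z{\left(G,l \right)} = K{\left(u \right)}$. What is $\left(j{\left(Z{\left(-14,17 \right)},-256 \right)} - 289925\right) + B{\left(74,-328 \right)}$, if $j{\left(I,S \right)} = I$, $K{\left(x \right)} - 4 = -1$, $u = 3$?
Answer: $-289830$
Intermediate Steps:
$K{\left(x \right)} = 3$ ($K{\left(x \right)} = 4 - 1 = 3$)
$Z{\left(G,l \right)} = 3$
$B{\left(V,M \right)} = 92$ ($B{\left(V,M \right)} = -2 - -94 = -2 + \left(-71 + 165\right) = -2 + 94 = 92$)
$\left(j{\left(Z{\left(-14,17 \right)},-256 \right)} - 289925\right) + B{\left(74,-328 \right)} = \left(3 - 289925\right) + 92 = -289922 + 92 = -289830$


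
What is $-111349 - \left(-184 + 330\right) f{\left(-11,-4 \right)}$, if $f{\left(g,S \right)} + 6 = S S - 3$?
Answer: $-112371$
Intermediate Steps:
$f{\left(g,S \right)} = -9 + S^{2}$ ($f{\left(g,S \right)} = -6 + \left(S S - 3\right) = -6 + \left(S^{2} - 3\right) = -6 + \left(-3 + S^{2}\right) = -9 + S^{2}$)
$-111349 - \left(-184 + 330\right) f{\left(-11,-4 \right)} = -111349 - \left(-184 + 330\right) \left(-9 + \left(-4\right)^{2}\right) = -111349 - 146 \left(-9 + 16\right) = -111349 - 146 \cdot 7 = -111349 - 1022 = -112371$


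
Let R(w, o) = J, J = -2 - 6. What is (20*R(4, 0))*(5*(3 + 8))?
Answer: -8800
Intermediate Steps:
J = -8
R(w, o) = -8
(20*R(4, 0))*(5*(3 + 8)) = (20*(-8))*(5*(3 + 8)) = -800*11 = -160*55 = -8800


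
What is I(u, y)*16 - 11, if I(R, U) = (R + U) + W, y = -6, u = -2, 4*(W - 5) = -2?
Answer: -67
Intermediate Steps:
W = 9/2 (W = 5 + (¼)*(-2) = 5 - ½ = 9/2 ≈ 4.5000)
I(R, U) = 9/2 + R + U (I(R, U) = (R + U) + 9/2 = 9/2 + R + U)
I(u, y)*16 - 11 = (9/2 - 2 - 6)*16 - 11 = -7/2*16 - 11 = -56 - 11 = -67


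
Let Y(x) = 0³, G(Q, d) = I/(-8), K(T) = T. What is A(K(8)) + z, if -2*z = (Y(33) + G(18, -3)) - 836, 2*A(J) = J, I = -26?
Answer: 3363/8 ≈ 420.38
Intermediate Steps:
G(Q, d) = 13/4 (G(Q, d) = -26/(-8) = -26*(-⅛) = 13/4)
A(J) = J/2
Y(x) = 0
z = 3331/8 (z = -((0 + 13/4) - 836)/2 = -(13/4 - 836)/2 = -½*(-3331/4) = 3331/8 ≈ 416.38)
A(K(8)) + z = (½)*8 + 3331/8 = 4 + 3331/8 = 3363/8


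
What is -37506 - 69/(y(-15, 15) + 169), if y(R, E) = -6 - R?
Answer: -6676137/178 ≈ -37506.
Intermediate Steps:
-37506 - 69/(y(-15, 15) + 169) = -37506 - 69/((-6 - 1*(-15)) + 169) = -37506 - 69/((-6 + 15) + 169) = -37506 - 69/(9 + 169) = -37506 - 69/178 = -6676137/178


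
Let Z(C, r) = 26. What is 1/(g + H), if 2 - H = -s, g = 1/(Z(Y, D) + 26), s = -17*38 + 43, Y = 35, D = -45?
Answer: -52/31251 ≈ -0.0016639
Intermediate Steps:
s = -603 (s = -646 + 43 = -603)
g = 1/52 (g = 1/(26 + 26) = 1/52 ≈ 0.019231)
H = -601 (H = 2 - (-1)*(-603) = 2 - 1*603 = 2 - 603 = -601)
1/(g + H) = 1/(1/52 - 601) = 1/(-31251/52) = -52/31251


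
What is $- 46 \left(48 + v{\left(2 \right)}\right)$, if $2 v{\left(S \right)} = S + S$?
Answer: $-2300$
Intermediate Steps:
$v{\left(S \right)} = S$ ($v{\left(S \right)} = \frac{S + S}{2} = \frac{2 S}{2} = S$)
$- 46 \left(48 + v{\left(2 \right)}\right) = - 46 \left(48 + 2\right) = \left(-46\right) 50 = -2300$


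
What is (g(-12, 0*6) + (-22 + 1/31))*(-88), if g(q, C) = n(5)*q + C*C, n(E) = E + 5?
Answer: 387288/31 ≈ 12493.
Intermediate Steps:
n(E) = 5 + E
g(q, C) = C² + 10*q (g(q, C) = (5 + 5)*q + C*C = 10*q + C² = C² + 10*q)
(g(-12, 0*6) + (-22 + 1/31))*(-88) = (((0*6)² + 10*(-12)) + (-22 + 1/31))*(-88) = ((0² - 120) + (-22 + 1/31))*(-88) = ((0 - 120) - 681/31)*(-88) = (-120 - 681/31)*(-88) = -4401/31*(-88) = 387288/31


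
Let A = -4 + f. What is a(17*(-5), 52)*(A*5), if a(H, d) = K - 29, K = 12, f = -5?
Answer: 765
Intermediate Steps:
A = -9 (A = -4 - 5 = -9)
a(H, d) = -17 (a(H, d) = 12 - 29 = -17)
a(17*(-5), 52)*(A*5) = -(-153)*5 = -17*(-45) = 765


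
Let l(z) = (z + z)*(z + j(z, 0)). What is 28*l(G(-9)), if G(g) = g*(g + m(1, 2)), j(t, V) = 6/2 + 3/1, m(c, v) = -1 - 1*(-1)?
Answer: 394632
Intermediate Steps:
m(c, v) = 0 (m(c, v) = -1 + 1 = 0)
j(t, V) = 6 (j(t, V) = 6*(1/2) + 3*1 = 3 + 3 = 6)
G(g) = g**2 (G(g) = g*(g + 0) = g*g = g**2)
l(z) = 2*z*(6 + z) (l(z) = (z + z)*(z + 6) = (2*z)*(6 + z) = 2*z*(6 + z))
28*l(G(-9)) = 28*(2*(-9)**2*(6 + (-9)**2)) = 28*(2*81*(6 + 81)) = 28*(2*81*87) = 28*14094 = 394632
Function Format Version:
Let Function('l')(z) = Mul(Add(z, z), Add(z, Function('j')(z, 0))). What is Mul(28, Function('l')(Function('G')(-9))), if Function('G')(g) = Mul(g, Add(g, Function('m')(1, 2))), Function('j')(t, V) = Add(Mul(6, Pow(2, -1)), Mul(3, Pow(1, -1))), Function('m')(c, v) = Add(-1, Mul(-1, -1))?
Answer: 394632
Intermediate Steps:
Function('m')(c, v) = 0 (Function('m')(c, v) = Add(-1, 1) = 0)
Function('j')(t, V) = 6 (Function('j')(t, V) = Add(Mul(6, Rational(1, 2)), Mul(3, 1)) = Add(3, 3) = 6)
Function('G')(g) = Pow(g, 2) (Function('G')(g) = Mul(g, Add(g, 0)) = Mul(g, g) = Pow(g, 2))
Function('l')(z) = Mul(2, z, Add(6, z)) (Function('l')(z) = Mul(Add(z, z), Add(z, 6)) = Mul(Mul(2, z), Add(6, z)) = Mul(2, z, Add(6, z)))
Mul(28, Function('l')(Function('G')(-9))) = Mul(28, Mul(2, Pow(-9, 2), Add(6, Pow(-9, 2)))) = Mul(28, Mul(2, 81, Add(6, 81))) = Mul(28, Mul(2, 81, 87)) = Mul(28, 14094) = 394632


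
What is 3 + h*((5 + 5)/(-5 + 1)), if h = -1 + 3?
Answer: -2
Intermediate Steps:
h = 2
3 + h*((5 + 5)/(-5 + 1)) = 3 + 2*((5 + 5)/(-5 + 1)) = 3 + 2*(10/(-4)) = 3 + 2*(10*(-¼)) = 3 + 2*(-5/2) = 3 - 5 = -2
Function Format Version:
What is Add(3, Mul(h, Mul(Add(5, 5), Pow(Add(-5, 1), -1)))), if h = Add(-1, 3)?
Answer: -2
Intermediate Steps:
h = 2
Add(3, Mul(h, Mul(Add(5, 5), Pow(Add(-5, 1), -1)))) = Add(3, Mul(2, Mul(Add(5, 5), Pow(Add(-5, 1), -1)))) = Add(3, Mul(2, Mul(10, Pow(-4, -1)))) = Add(3, Mul(2, Mul(10, Rational(-1, 4)))) = Add(3, Mul(2, Rational(-5, 2))) = Add(3, -5) = -2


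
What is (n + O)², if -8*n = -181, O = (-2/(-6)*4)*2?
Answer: 368449/576 ≈ 639.67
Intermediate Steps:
O = 8/3 (O = (-2*(-⅙)*4)*2 = ((⅓)*4)*2 = (4/3)*2 = 8/3 ≈ 2.6667)
n = 181/8 (n = -⅛*(-181) = 181/8 ≈ 22.625)
(n + O)² = (181/8 + 8/3)² = (607/24)² = 368449/576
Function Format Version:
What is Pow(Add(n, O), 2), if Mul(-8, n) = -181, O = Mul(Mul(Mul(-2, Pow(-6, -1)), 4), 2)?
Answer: Rational(368449, 576) ≈ 639.67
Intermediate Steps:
O = Rational(8, 3) (O = Mul(Mul(Mul(-2, Rational(-1, 6)), 4), 2) = Mul(Mul(Rational(1, 3), 4), 2) = Mul(Rational(4, 3), 2) = Rational(8, 3) ≈ 2.6667)
n = Rational(181, 8) (n = Mul(Rational(-1, 8), -181) = Rational(181, 8) ≈ 22.625)
Pow(Add(n, O), 2) = Pow(Add(Rational(181, 8), Rational(8, 3)), 2) = Pow(Rational(607, 24), 2) = Rational(368449, 576)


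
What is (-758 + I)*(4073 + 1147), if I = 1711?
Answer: 4974660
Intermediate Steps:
(-758 + I)*(4073 + 1147) = (-758 + 1711)*(4073 + 1147) = 953*5220 = 4974660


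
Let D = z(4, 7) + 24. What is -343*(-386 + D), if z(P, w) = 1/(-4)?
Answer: 497007/4 ≈ 1.2425e+5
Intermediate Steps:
z(P, w) = -1/4
D = 95/4 (D = -1/4 + 24 = 95/4 ≈ 23.750)
-343*(-386 + D) = -343*(-386 + 95/4) = -343*(-1449/4) = 497007/4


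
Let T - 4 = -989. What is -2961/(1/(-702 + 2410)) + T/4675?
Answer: -4728657977/935 ≈ -5.0574e+6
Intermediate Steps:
T = -985 (T = 4 - 989 = -985)
-2961/(1/(-702 + 2410)) + T/4675 = -2961/(1/(-702 + 2410)) - 985/4675 = -2961/(1/1708) - 985*1/4675 = -2961/1/1708 - 197/935 = -2961*1708 - 197/935 = -5057388 - 197/935 = -4728657977/935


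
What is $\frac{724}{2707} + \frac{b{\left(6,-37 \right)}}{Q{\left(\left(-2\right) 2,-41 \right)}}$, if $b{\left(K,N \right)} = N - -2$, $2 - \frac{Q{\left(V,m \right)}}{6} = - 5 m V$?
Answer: $\frac{3476023}{13350924} \approx 0.26036$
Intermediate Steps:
$Q{\left(V,m \right)} = 12 + 30 V m$ ($Q{\left(V,m \right)} = 12 - 6 - 5 m V = 12 - 6 \left(- 5 V m\right) = 12 + 30 V m$)
$b{\left(K,N \right)} = 2 + N$ ($b{\left(K,N \right)} = N + 2 = 2 + N$)
$\frac{724}{2707} + \frac{b{\left(6,-37 \right)}}{Q{\left(\left(-2\right) 2,-41 \right)}} = \frac{724}{2707} + \frac{2 - 37}{12 + 30 \left(\left(-2\right) 2\right) \left(-41\right)} = 724 \cdot \frac{1}{2707} - \frac{35}{12 + 30 \left(-4\right) \left(-41\right)} = \frac{724}{2707} - \frac{35}{12 + 4920} = \frac{724}{2707} - \frac{35}{4932} = \frac{3476023}{13350924}$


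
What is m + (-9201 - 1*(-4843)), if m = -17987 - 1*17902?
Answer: -40247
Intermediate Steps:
m = -35889 (m = -17987 - 17902 = -35889)
m + (-9201 - 1*(-4843)) = -35889 + (-9201 - 1*(-4843)) = -35889 + (-9201 + 4843) = -35889 - 4358 = -40247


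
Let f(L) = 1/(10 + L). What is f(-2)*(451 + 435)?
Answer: 443/4 ≈ 110.75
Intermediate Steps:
f(-2)*(451 + 435) = (451 + 435)/(10 - 2) = 886/8 = (⅛)*886 = 443/4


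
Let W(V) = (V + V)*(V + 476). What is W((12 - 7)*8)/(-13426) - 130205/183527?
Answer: -4662063445/1232016751 ≈ -3.7841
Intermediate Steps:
W(V) = 2*V*(476 + V) (W(V) = (2*V)*(476 + V) = 2*V*(476 + V))
W((12 - 7)*8)/(-13426) - 130205/183527 = (2*((12 - 7)*8)*(476 + (12 - 7)*8))/(-13426) - 130205/183527 = (2*(5*8)*(476 + 5*8))*(-1/13426) - 130205*1/183527 = (2*40*(476 + 40))*(-1/13426) - 130205/183527 = (2*40*516)*(-1/13426) - 130205/183527 = 41280*(-1/13426) - 130205/183527 = -20640/6713 - 130205/183527 = -4662063445/1232016751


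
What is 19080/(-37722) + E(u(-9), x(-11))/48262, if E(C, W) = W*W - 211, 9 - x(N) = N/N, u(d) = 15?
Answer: -154397349/303423194 ≈ -0.50885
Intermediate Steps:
x(N) = 8 (x(N) = 9 - N/N = 9 - 1*1 = 9 - 1 = 8)
E(C, W) = -211 + W² (E(C, W) = W² - 211 = -211 + W²)
19080/(-37722) + E(u(-9), x(-11))/48262 = 19080/(-37722) + (-211 + 8²)/48262 = 19080*(-1/37722) + (-211 + 64)*(1/48262) = -3180/6287 - 147*1/48262 = -3180/6287 - 147/48262 = -154397349/303423194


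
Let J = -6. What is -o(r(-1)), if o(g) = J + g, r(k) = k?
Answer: 7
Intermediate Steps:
o(g) = -6 + g
-o(r(-1)) = -(-6 - 1) = -1*(-7) = 7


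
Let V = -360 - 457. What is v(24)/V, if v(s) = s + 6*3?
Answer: -42/817 ≈ -0.051408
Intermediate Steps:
v(s) = 18 + s (v(s) = s + 18 = 18 + s)
V = -817
v(24)/V = (18 + 24)/(-817) = 42*(-1/817) = -42/817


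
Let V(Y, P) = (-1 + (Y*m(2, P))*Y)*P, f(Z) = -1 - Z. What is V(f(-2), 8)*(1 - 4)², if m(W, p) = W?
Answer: 72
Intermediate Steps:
V(Y, P) = P*(-1 + 2*Y²) (V(Y, P) = (-1 + (Y*2)*Y)*P = (-1 + (2*Y)*Y)*P = (-1 + 2*Y²)*P = P*(-1 + 2*Y²))
V(f(-2), 8)*(1 - 4)² = (8*(-1 + 2*(-1 - 1*(-2))²))*(1 - 4)² = (8*(-1 + 2*(-1 + 2)²))*(-3)² = (8*(-1 + 2*1²))*9 = (8*(-1 + 2*1))*9 = (8*(-1 + 2))*9 = (8*1)*9 = 8*9 = 72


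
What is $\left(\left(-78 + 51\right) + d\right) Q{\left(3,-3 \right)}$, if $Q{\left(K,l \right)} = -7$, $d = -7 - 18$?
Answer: $364$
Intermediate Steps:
$d = -25$
$\left(\left(-78 + 51\right) + d\right) Q{\left(3,-3 \right)} = \left(\left(-78 + 51\right) - 25\right) \left(-7\right) = \left(-27 - 25\right) \left(-7\right) = \left(-52\right) \left(-7\right) = 364$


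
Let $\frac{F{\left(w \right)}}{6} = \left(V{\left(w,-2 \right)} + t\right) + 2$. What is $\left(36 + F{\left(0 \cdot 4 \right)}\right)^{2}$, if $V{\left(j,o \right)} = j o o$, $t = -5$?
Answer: $324$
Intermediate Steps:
$V{\left(j,o \right)} = j o^{2}$
$F{\left(w \right)} = -18 + 24 w$ ($F{\left(w \right)} = 6 \left(\left(w \left(-2\right)^{2} - 5\right) + 2\right) = 6 \left(\left(w 4 - 5\right) + 2\right) = 6 \left(\left(4 w - 5\right) + 2\right) = 6 \left(\left(-5 + 4 w\right) + 2\right) = 6 \left(-3 + 4 w\right) = -18 + 24 w$)
$\left(36 + F{\left(0 \cdot 4 \right)}\right)^{2} = \left(36 - \left(18 - 24 \cdot 0 \cdot 4\right)\right)^{2} = \left(36 + \left(-18 + 24 \cdot 0\right)\right)^{2} = \left(36 + \left(-18 + 0\right)\right)^{2} = \left(36 - 18\right)^{2} = 18^{2} = 324$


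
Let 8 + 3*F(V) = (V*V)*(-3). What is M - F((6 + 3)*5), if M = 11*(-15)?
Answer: 5588/3 ≈ 1862.7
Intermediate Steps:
M = -165
F(V) = -8/3 - V² (F(V) = -8/3 + ((V*V)*(-3))/3 = -8/3 + (V²*(-3))/3 = -8/3 + (-3*V²)/3 = -8/3 - V²)
M - F((6 + 3)*5) = -165 - (-8/3 - ((6 + 3)*5)²) = -165 - (-8/3 - (9*5)²) = -165 - (-8/3 - 1*45²) = -165 - (-8/3 - 1*2025) = -165 - (-8/3 - 2025) = -165 - 1*(-6083/3) = -165 + 6083/3 = 5588/3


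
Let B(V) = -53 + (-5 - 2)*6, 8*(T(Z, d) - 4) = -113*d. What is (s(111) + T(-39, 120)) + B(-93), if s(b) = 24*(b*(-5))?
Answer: -15106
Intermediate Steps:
s(b) = -120*b (s(b) = 24*(-5*b) = -120*b)
T(Z, d) = 4 - 113*d/8 (T(Z, d) = 4 + (-113*d)/8 = 4 - 113*d/8)
B(V) = -95 (B(V) = -53 - 7*6 = -53 - 42 = -95)
(s(111) + T(-39, 120)) + B(-93) = (-120*111 + (4 - 113/8*120)) - 95 = (-13320 + (4 - 1695)) - 95 = (-13320 - 1691) - 95 = -15011 - 95 = -15106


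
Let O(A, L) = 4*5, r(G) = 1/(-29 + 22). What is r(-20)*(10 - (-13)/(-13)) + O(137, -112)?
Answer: 131/7 ≈ 18.714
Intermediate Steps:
r(G) = -⅐ (r(G) = 1/(-7) = -⅐)
O(A, L) = 20
r(-20)*(10 - (-13)/(-13)) + O(137, -112) = -(10 - (-13)/(-13))/7 + 20 = -(10 - (-13)*(-1)/13)/7 + 20 = -(10 - 1*1)/7 + 20 = -(10 - 1)/7 + 20 = -⅐*9 + 20 = -9/7 + 20 = 131/7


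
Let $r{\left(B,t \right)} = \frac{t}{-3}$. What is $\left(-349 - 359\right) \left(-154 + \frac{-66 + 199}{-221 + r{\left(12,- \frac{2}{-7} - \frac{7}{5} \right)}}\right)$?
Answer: $\frac{140873474}{1287} \approx 1.0946 \cdot 10^{5}$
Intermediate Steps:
$r{\left(B,t \right)} = - \frac{t}{3}$ ($r{\left(B,t \right)} = t \left(- \frac{1}{3}\right) = - \frac{t}{3}$)
$\left(-349 - 359\right) \left(-154 + \frac{-66 + 199}{-221 + r{\left(12,- \frac{2}{-7} - \frac{7}{5} \right)}}\right) = \left(-349 - 359\right) \left(-154 + \frac{-66 + 199}{-221 - \frac{- \frac{2}{-7} - \frac{7}{5}}{3}}\right) = - 708 \left(-154 + \frac{133}{-221 - \frac{\left(-2\right) \left(- \frac{1}{7}\right) - \frac{7}{5}}{3}}\right) = - 708 \left(-154 + \frac{133}{-221 - \frac{\frac{2}{7} - \frac{7}{5}}{3}}\right) = - 708 \left(-154 + \frac{133}{-221 - - \frac{13}{35}}\right) = - 708 \left(-154 + \frac{133}{-221 + \frac{13}{35}}\right) = - 708 \left(-154 + \frac{133}{- \frac{7722}{35}}\right) = - 708 \left(-154 + 133 \left(- \frac{35}{7722}\right)\right) = - 708 \left(-154 - \frac{4655}{7722}\right) = \left(-708\right) \left(- \frac{1193843}{7722}\right) = \frac{140873474}{1287}$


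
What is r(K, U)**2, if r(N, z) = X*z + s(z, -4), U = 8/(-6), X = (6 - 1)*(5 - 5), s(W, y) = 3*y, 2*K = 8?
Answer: 144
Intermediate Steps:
K = 4 (K = (1/2)*8 = 4)
X = 0 (X = 5*0 = 0)
U = -4/3 (U = 8*(-1/6) = -4/3 ≈ -1.3333)
r(N, z) = -12 (r(N, z) = 0*z + 3*(-4) = 0 - 12 = -12)
r(K, U)**2 = (-12)**2 = 144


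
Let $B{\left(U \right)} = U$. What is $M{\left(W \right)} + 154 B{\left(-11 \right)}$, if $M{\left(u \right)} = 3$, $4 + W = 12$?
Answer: $-1691$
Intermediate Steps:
$W = 8$ ($W = -4 + 12 = 8$)
$M{\left(W \right)} + 154 B{\left(-11 \right)} = 3 + 154 \left(-11\right) = 3 - 1694 = -1691$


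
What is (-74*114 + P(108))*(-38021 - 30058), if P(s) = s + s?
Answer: 559609380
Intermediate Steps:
P(s) = 2*s
(-74*114 + P(108))*(-38021 - 30058) = (-74*114 + 2*108)*(-38021 - 30058) = (-8436 + 216)*(-68079) = -8220*(-68079) = 559609380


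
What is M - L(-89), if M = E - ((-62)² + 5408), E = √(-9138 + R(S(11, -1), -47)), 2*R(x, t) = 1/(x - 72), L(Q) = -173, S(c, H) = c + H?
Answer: -9079 + I*√35126503/62 ≈ -9079.0 + 95.593*I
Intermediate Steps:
S(c, H) = H + c
R(x, t) = 1/(2*(-72 + x)) (R(x, t) = 1/(2*(x - 72)) = 1/(2*(-72 + x)))
E = I*√35126503/62 (E = √(-9138 + 1/(2*(-72 + (-1 + 11)))) = √(-9138 + 1/(2*(-72 + 10))) = √(-9138 + (½)/(-62)) = √(-9138 + (½)*(-1/62)) = √(-9138 - 1/124) = √(-1133113/124) = I*√35126503/62 ≈ 95.593*I)
M = -9252 + I*√35126503/62 (M = I*√35126503/62 - ((-62)² + 5408) = I*√35126503/62 - (3844 + 5408) = I*√35126503/62 - 1*9252 = I*√35126503/62 - 9252 = -9252 + I*√35126503/62 ≈ -9252.0 + 95.593*I)
M - L(-89) = (-9252 + I*√35126503/62) - 1*(-173) = (-9252 + I*√35126503/62) + 173 = -9079 + I*√35126503/62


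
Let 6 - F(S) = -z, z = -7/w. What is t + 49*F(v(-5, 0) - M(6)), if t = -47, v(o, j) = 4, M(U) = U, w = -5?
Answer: 1578/5 ≈ 315.60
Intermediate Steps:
z = 7/5 (z = -7/(-5) = -7*(-1/5) = 7/5 ≈ 1.4000)
F(S) = 37/5 (F(S) = 6 - (-1)*7/5 = 6 - 1*(-7/5) = 6 + 7/5 = 37/5)
t + 49*F(v(-5, 0) - M(6)) = -47 + 49*(37/5) = -47 + 1813/5 = 1578/5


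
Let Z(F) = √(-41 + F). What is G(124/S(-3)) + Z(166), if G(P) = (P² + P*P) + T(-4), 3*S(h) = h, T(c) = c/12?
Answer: 92255/3 + 5*√5 ≈ 30763.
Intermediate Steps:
T(c) = c/12 (T(c) = c*(1/12) = c/12)
S(h) = h/3
G(P) = -⅓ + 2*P² (G(P) = (P² + P*P) + (1/12)*(-4) = (P² + P²) - ⅓ = 2*P² - ⅓ = -⅓ + 2*P²)
G(124/S(-3)) + Z(166) = (-⅓ + 2*(124/(((⅓)*(-3))))²) + √(-41 + 166) = (-⅓ + 2*(124/(-1))²) + √125 = (-⅓ + 2*(124*(-1))²) + 5*√5 = (-⅓ + 2*(-124)²) + 5*√5 = (-⅓ + 2*15376) + 5*√5 = (-⅓ + 30752) + 5*√5 = 92255/3 + 5*√5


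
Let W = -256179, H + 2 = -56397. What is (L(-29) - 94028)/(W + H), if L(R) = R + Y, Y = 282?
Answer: 93775/312578 ≈ 0.30000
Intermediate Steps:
H = -56399 (H = -2 - 56397 = -56399)
L(R) = 282 + R (L(R) = R + 282 = 282 + R)
(L(-29) - 94028)/(W + H) = ((282 - 29) - 94028)/(-256179 - 56399) = (253 - 94028)/(-312578) = -93775*(-1/312578) = 93775/312578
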